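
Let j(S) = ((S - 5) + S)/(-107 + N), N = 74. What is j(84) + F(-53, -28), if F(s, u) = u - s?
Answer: 662/33 ≈ 20.061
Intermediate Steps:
j(S) = 5/33 - 2*S/33 (j(S) = ((S - 5) + S)/(-107 + 74) = ((-5 + S) + S)/(-33) = (-5 + 2*S)*(-1/33) = 5/33 - 2*S/33)
j(84) + F(-53, -28) = (5/33 - 2/33*84) + (-28 - 1*(-53)) = (5/33 - 56/11) + (-28 + 53) = -163/33 + 25 = 662/33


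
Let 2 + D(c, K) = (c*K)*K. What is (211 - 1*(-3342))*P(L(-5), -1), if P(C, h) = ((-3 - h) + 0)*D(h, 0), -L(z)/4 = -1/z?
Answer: 14212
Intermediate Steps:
D(c, K) = -2 + c*K**2 (D(c, K) = -2 + (c*K)*K = -2 + (K*c)*K = -2 + c*K**2)
L(z) = 4/z (L(z) = -(-4)/z = 4/z)
P(C, h) = 6 + 2*h (P(C, h) = ((-3 - h) + 0)*(-2 + h*0**2) = (-3 - h)*(-2 + h*0) = (-3 - h)*(-2 + 0) = (-3 - h)*(-2) = 6 + 2*h)
(211 - 1*(-3342))*P(L(-5), -1) = (211 - 1*(-3342))*(6 + 2*(-1)) = (211 + 3342)*(6 - 2) = 3553*4 = 14212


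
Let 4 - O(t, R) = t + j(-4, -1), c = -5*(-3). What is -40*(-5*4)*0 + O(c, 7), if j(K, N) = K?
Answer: -7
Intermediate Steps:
c = 15
O(t, R) = 8 - t (O(t, R) = 4 - (t - 4) = 4 - (-4 + t) = 4 + (4 - t) = 8 - t)
-40*(-5*4)*0 + O(c, 7) = -40*(-5*4)*0 + (8 - 1*15) = -(-800)*0 + (8 - 15) = -40*0 - 7 = 0 - 7 = -7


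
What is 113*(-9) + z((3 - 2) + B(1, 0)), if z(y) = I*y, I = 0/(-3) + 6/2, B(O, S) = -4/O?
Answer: -1026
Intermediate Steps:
I = 3 (I = 0*(-⅓) + 6*(½) = 0 + 3 = 3)
z(y) = 3*y
113*(-9) + z((3 - 2) + B(1, 0)) = 113*(-9) + 3*((3 - 2) - 4/1) = -1017 + 3*(1 - 4*1) = -1017 + 3*(1 - 4) = -1017 + 3*(-3) = -1017 - 9 = -1026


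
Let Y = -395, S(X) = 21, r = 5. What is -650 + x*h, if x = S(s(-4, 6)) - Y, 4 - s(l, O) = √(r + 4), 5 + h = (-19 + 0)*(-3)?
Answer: 20982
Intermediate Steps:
h = 52 (h = -5 + (-19 + 0)*(-3) = -5 - 19*(-3) = -5 + 57 = 52)
s(l, O) = 1 (s(l, O) = 4 - √(5 + 4) = 4 - √9 = 4 - 1*3 = 4 - 3 = 1)
x = 416 (x = 21 - 1*(-395) = 21 + 395 = 416)
-650 + x*h = -650 + 416*52 = -650 + 21632 = 20982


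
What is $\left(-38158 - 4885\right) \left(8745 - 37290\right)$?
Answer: $1228662435$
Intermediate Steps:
$\left(-38158 - 4885\right) \left(8745 - 37290\right) = \left(-43043\right) \left(-28545\right) = 1228662435$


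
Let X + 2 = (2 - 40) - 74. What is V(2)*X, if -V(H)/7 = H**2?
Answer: 3192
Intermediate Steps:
X = -114 (X = -2 + ((2 - 40) - 74) = -2 + (-38 - 74) = -2 - 112 = -114)
V(H) = -7*H**2
V(2)*X = -7*2**2*(-114) = -7*4*(-114) = -28*(-114) = 3192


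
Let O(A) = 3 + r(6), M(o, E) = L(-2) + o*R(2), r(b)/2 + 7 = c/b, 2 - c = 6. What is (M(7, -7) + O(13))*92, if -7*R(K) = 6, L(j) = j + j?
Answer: -6164/3 ≈ -2054.7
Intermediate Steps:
L(j) = 2*j
c = -4 (c = 2 - 1*6 = 2 - 6 = -4)
R(K) = -6/7 (R(K) = -⅐*6 = -6/7)
r(b) = -14 - 8/b (r(b) = -14 + 2*(-4/b) = -14 - 8/b)
M(o, E) = -4 - 6*o/7 (M(o, E) = 2*(-2) + o*(-6/7) = -4 - 6*o/7)
O(A) = -37/3 (O(A) = 3 + (-14 - 8/6) = 3 + (-14 - 8*⅙) = 3 + (-14 - 4/3) = 3 - 46/3 = -37/3)
(M(7, -7) + O(13))*92 = ((-4 - 6/7*7) - 37/3)*92 = ((-4 - 6) - 37/3)*92 = (-10 - 37/3)*92 = -67/3*92 = -6164/3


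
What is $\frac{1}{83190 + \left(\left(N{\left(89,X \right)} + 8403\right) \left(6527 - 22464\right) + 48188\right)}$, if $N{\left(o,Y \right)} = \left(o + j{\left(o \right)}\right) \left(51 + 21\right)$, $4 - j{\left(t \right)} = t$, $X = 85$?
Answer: $- \frac{1}{138377089} \approx -7.2266 \cdot 10^{-9}$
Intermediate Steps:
$j{\left(t \right)} = 4 - t$
$N{\left(o,Y \right)} = 288$ ($N{\left(o,Y \right)} = \left(o - \left(-4 + o\right)\right) \left(51 + 21\right) = 4 \cdot 72 = 288$)
$\frac{1}{83190 + \left(\left(N{\left(89,X \right)} + 8403\right) \left(6527 - 22464\right) + 48188\right)} = \frac{1}{83190 + \left(\left(288 + 8403\right) \left(6527 - 22464\right) + 48188\right)} = \frac{1}{83190 + \left(8691 \left(-15937\right) + 48188\right)} = \frac{1}{83190 + \left(-138508467 + 48188\right)} = \frac{1}{83190 - 138460279} = \frac{1}{-138377089} = - \frac{1}{138377089}$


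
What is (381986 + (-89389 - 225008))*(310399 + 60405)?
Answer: 25062271556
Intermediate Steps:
(381986 + (-89389 - 225008))*(310399 + 60405) = (381986 - 314397)*370804 = 67589*370804 = 25062271556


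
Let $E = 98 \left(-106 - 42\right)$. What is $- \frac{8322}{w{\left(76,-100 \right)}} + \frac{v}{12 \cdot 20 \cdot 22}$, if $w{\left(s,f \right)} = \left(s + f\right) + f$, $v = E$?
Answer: $\frac{1316927}{20460} \approx 64.366$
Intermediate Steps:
$E = -14504$ ($E = 98 \left(-148\right) = -14504$)
$v = -14504$
$w{\left(s,f \right)} = s + 2 f$ ($w{\left(s,f \right)} = \left(f + s\right) + f = s + 2 f$)
$- \frac{8322}{w{\left(76,-100 \right)}} + \frac{v}{12 \cdot 20 \cdot 22} = - \frac{8322}{76 + 2 \left(-100\right)} - \frac{14504}{12 \cdot 20 \cdot 22} = - \frac{8322}{76 - 200} - \frac{14504}{240 \cdot 22} = - \frac{8322}{-124} - \frac{14504}{5280} = \left(-8322\right) \left(- \frac{1}{124}\right) - \frac{1813}{660} = \frac{4161}{62} - \frac{1813}{660} = \frac{1316927}{20460}$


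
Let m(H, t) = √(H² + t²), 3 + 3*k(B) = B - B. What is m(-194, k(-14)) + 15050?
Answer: 15050 + √37637 ≈ 15244.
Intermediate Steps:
k(B) = -1 (k(B) = -1 + (B - B)/3 = -1 + (⅓)*0 = -1 + 0 = -1)
m(-194, k(-14)) + 15050 = √((-194)² + (-1)²) + 15050 = √(37636 + 1) + 15050 = √37637 + 15050 = 15050 + √37637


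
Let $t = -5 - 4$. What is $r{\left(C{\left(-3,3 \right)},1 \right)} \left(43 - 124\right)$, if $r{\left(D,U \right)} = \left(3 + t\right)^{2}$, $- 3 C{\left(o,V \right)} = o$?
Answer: $-2916$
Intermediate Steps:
$t = -9$
$C{\left(o,V \right)} = - \frac{o}{3}$
$r{\left(D,U \right)} = 36$ ($r{\left(D,U \right)} = \left(3 - 9\right)^{2} = \left(-6\right)^{2} = 36$)
$r{\left(C{\left(-3,3 \right)},1 \right)} \left(43 - 124\right) = 36 \left(43 - 124\right) = 36 \left(-81\right) = -2916$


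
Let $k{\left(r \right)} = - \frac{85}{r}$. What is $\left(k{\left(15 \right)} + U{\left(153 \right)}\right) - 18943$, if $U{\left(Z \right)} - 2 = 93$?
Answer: $- \frac{56561}{3} \approx -18854.0$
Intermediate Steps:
$U{\left(Z \right)} = 95$ ($U{\left(Z \right)} = 2 + 93 = 95$)
$\left(k{\left(15 \right)} + U{\left(153 \right)}\right) - 18943 = \left(- \frac{85}{15} + 95\right) - 18943 = \left(\left(-85\right) \frac{1}{15} + 95\right) - 18943 = \left(- \frac{17}{3} + 95\right) - 18943 = \frac{268}{3} - 18943 = - \frac{56561}{3}$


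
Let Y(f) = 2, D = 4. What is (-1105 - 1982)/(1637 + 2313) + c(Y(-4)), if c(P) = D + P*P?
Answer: 28513/3950 ≈ 7.2185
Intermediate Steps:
c(P) = 4 + P² (c(P) = 4 + P*P = 4 + P²)
(-1105 - 1982)/(1637 + 2313) + c(Y(-4)) = (-1105 - 1982)/(1637 + 2313) + (4 + 2²) = -3087/3950 + (4 + 4) = -3087*1/3950 + 8 = -3087/3950 + 8 = 28513/3950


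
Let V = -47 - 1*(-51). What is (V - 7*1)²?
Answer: 9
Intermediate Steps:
V = 4 (V = -47 + 51 = 4)
(V - 7*1)² = (4 - 7*1)² = (4 - 7)² = (-3)² = 9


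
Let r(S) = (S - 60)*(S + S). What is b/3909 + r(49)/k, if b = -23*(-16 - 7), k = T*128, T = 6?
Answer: -211535/166784 ≈ -1.2683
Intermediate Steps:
r(S) = 2*S*(-60 + S) (r(S) = (-60 + S)*(2*S) = 2*S*(-60 + S))
k = 768 (k = 6*128 = 768)
b = 529 (b = -23*(-23) = 529)
b/3909 + r(49)/k = 529/3909 + (2*49*(-60 + 49))/768 = 529*(1/3909) + (2*49*(-11))*(1/768) = 529/3909 - 1078*1/768 = 529/3909 - 539/384 = -211535/166784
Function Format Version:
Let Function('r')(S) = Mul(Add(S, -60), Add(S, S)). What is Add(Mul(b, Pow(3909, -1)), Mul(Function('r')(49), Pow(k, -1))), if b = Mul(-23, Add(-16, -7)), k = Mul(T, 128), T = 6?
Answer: Rational(-211535, 166784) ≈ -1.2683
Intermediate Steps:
Function('r')(S) = Mul(2, S, Add(-60, S)) (Function('r')(S) = Mul(Add(-60, S), Mul(2, S)) = Mul(2, S, Add(-60, S)))
k = 768 (k = Mul(6, 128) = 768)
b = 529 (b = Mul(-23, -23) = 529)
Add(Mul(b, Pow(3909, -1)), Mul(Function('r')(49), Pow(k, -1))) = Add(Mul(529, Pow(3909, -1)), Mul(Mul(2, 49, Add(-60, 49)), Pow(768, -1))) = Add(Mul(529, Rational(1, 3909)), Mul(Mul(2, 49, -11), Rational(1, 768))) = Add(Rational(529, 3909), Mul(-1078, Rational(1, 768))) = Add(Rational(529, 3909), Rational(-539, 384)) = Rational(-211535, 166784)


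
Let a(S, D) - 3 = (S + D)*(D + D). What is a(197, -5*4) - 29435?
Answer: -36512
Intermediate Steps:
a(S, D) = 3 + 2*D*(D + S) (a(S, D) = 3 + (S + D)*(D + D) = 3 + (D + S)*(2*D) = 3 + 2*D*(D + S))
a(197, -5*4) - 29435 = (3 + 2*(-5*4)**2 + 2*(-5*4)*197) - 29435 = (3 + 2*(-20)**2 + 2*(-20)*197) - 29435 = (3 + 2*400 - 7880) - 29435 = (3 + 800 - 7880) - 29435 = -7077 - 29435 = -36512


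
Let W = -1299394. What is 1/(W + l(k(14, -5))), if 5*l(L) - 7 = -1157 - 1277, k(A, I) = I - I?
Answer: -5/6499397 ≈ -7.6930e-7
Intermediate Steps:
k(A, I) = 0
l(L) = -2427/5 (l(L) = 7/5 + (-1157 - 1277)/5 = 7/5 + (⅕)*(-2434) = 7/5 - 2434/5 = -2427/5)
1/(W + l(k(14, -5))) = 1/(-1299394 - 2427/5) = 1/(-6499397/5) = -5/6499397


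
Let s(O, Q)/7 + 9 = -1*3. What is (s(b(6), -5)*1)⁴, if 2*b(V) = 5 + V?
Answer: 49787136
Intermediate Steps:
b(V) = 5/2 + V/2 (b(V) = (5 + V)/2 = 5/2 + V/2)
s(O, Q) = -84 (s(O, Q) = -63 + 7*(-1*3) = -63 + 7*(-3) = -63 - 21 = -84)
(s(b(6), -5)*1)⁴ = (-84*1)⁴ = (-84)⁴ = 49787136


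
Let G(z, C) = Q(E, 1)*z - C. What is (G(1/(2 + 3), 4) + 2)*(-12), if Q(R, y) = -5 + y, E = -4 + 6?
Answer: 168/5 ≈ 33.600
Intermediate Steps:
E = 2
G(z, C) = -C - 4*z (G(z, C) = (-5 + 1)*z - C = -4*z - C = -C - 4*z)
(G(1/(2 + 3), 4) + 2)*(-12) = ((-1*4 - 4/(2 + 3)) + 2)*(-12) = ((-4 - 4/5) + 2)*(-12) = ((-4 - 4*⅕) + 2)*(-12) = ((-4 - ⅘) + 2)*(-12) = (-24/5 + 2)*(-12) = -14/5*(-12) = 168/5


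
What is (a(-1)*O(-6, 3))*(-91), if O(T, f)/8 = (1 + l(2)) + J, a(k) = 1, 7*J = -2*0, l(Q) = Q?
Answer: -2184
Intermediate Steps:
J = 0 (J = (-2*0)/7 = (⅐)*0 = 0)
O(T, f) = 24 (O(T, f) = 8*((1 + 2) + 0) = 8*(3 + 0) = 8*3 = 24)
(a(-1)*O(-6, 3))*(-91) = (1*24)*(-91) = 24*(-91) = -2184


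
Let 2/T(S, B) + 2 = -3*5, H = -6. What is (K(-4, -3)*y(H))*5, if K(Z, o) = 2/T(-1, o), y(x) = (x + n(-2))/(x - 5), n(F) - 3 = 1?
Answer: -170/11 ≈ -15.455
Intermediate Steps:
n(F) = 4 (n(F) = 3 + 1 = 4)
T(S, B) = -2/17 (T(S, B) = 2/(-2 - 3*5) = 2/(-2 - 15) = 2/(-17) = 2*(-1/17) = -2/17)
y(x) = (4 + x)/(-5 + x) (y(x) = (x + 4)/(x - 5) = (4 + x)/(-5 + x))
K(Z, o) = -17 (K(Z, o) = 2/(-2/17) = 2*(-17/2) = -17)
(K(-4, -3)*y(H))*5 = -17*(4 - 6)/(-5 - 6)*5 = -17*(-2)/(-11)*5 = -(-17)*(-2)/11*5 = -17*2/11*5 = -34/11*5 = -170/11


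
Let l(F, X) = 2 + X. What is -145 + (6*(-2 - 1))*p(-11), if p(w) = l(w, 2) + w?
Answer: -19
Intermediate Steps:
p(w) = 4 + w (p(w) = (2 + 2) + w = 4 + w)
-145 + (6*(-2 - 1))*p(-11) = -145 + (6*(-2 - 1))*(4 - 11) = -145 + (6*(-3))*(-7) = -145 - 18*(-7) = -145 + 126 = -19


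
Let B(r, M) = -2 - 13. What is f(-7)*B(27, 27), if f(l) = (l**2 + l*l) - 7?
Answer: -1365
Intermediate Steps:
f(l) = -7 + 2*l**2 (f(l) = (l**2 + l**2) - 7 = 2*l**2 - 7 = -7 + 2*l**2)
B(r, M) = -15
f(-7)*B(27, 27) = (-7 + 2*(-7)**2)*(-15) = (-7 + 2*49)*(-15) = (-7 + 98)*(-15) = 91*(-15) = -1365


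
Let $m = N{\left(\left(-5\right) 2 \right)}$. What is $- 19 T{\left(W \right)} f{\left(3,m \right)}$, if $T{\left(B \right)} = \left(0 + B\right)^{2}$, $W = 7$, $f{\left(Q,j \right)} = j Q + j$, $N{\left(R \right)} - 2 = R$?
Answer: $29792$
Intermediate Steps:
$N{\left(R \right)} = 2 + R$
$m = -8$ ($m = 2 - 10 = -8$)
$f{\left(Q,j \right)} = j + Q j$ ($f{\left(Q,j \right)} = Q j + j = j + Q j$)
$T{\left(B \right)} = B^{2}$
$- 19 T{\left(W \right)} f{\left(3,m \right)} = - 19 \cdot 7^{2} \left(- 8 \left(1 + 3\right)\right) = \left(-19\right) 49 \left(\left(-8\right) 4\right) = \left(-931\right) \left(-32\right) = 29792$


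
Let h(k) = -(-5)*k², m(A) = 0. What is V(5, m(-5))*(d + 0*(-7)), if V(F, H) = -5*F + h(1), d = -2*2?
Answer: 80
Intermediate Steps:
d = -4
h(k) = 5*k²
V(F, H) = 5 - 5*F (V(F, H) = -5*F + 5*1² = -5*F + 5*1 = -5*F + 5 = 5 - 5*F)
V(5, m(-5))*(d + 0*(-7)) = (5 - 5*5)*(-4 + 0*(-7)) = (5 - 25)*(-4 + 0) = -20*(-4) = 80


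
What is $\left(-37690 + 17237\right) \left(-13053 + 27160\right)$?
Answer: $-288530471$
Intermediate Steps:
$\left(-37690 + 17237\right) \left(-13053 + 27160\right) = \left(-20453\right) 14107 = -288530471$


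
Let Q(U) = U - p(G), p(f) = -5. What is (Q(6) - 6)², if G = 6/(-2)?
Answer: 25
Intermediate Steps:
G = -3 (G = 6*(-½) = -3)
Q(U) = 5 + U (Q(U) = U - 1*(-5) = U + 5 = 5 + U)
(Q(6) - 6)² = ((5 + 6) - 6)² = (11 - 6)² = 5² = 25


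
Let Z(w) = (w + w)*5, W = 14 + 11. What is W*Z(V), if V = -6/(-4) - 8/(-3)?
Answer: 3125/3 ≈ 1041.7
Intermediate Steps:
W = 25
V = 25/6 (V = -6*(-1/4) - 8*(-1/3) = 3/2 + 8/3 = 25/6 ≈ 4.1667)
Z(w) = 10*w (Z(w) = (2*w)*5 = 10*w)
W*Z(V) = 25*(10*(25/6)) = 25*(125/3) = 3125/3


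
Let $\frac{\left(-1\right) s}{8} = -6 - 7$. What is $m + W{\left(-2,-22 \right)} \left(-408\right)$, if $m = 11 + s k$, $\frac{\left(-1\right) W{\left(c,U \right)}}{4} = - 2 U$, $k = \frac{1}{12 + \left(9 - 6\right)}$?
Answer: $\frac{1077389}{15} \approx 71826.0$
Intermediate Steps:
$s = 104$ ($s = - 8 \left(-6 - 7\right) = \left(-8\right) \left(-13\right) = 104$)
$k = \frac{1}{15}$ ($k = \frac{1}{12 + \left(9 - 6\right)} = \frac{1}{12 + 3} = \frac{1}{15} \approx 0.066667$)
$W{\left(c,U \right)} = 8 U$ ($W{\left(c,U \right)} = - 4 \left(- 2 U\right) = 8 U$)
$m = \frac{269}{15}$ ($m = 11 + 104 \cdot \frac{1}{15} = 11 + \frac{104}{15} = \frac{269}{15} \approx 17.933$)
$m + W{\left(-2,-22 \right)} \left(-408\right) = \frac{269}{15} + 8 \left(-22\right) \left(-408\right) = \frac{269}{15} - -71808 = \frac{269}{15} + 71808 = \frac{1077389}{15}$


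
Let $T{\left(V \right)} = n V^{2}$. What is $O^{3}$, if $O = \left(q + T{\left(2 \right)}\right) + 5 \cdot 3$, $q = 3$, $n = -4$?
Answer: $8$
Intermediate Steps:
$T{\left(V \right)} = - 4 V^{2}$
$O = 2$ ($O = \left(3 - 4 \cdot 2^{2}\right) + 5 \cdot 3 = \left(3 - 16\right) + 15 = -13 + 15 = 2$)
$O^{3} = 2^{3} = 8$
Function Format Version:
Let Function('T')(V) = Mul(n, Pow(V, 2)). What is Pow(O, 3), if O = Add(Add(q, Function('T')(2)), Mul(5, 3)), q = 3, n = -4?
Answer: 8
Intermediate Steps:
Function('T')(V) = Mul(-4, Pow(V, 2))
O = 2 (O = Add(Add(3, Mul(-4, Pow(2, 2))), Mul(5, 3)) = Add(Add(3, Mul(-4, 4)), 15) = Add(Add(3, -16), 15) = Add(-13, 15) = 2)
Pow(O, 3) = Pow(2, 3) = 8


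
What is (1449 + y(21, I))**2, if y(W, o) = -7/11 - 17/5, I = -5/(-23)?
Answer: 6315957729/3025 ≈ 2.0879e+6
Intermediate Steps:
I = 5/23 (I = -5*(-1/23) = 5/23 ≈ 0.21739)
y(W, o) = -222/55 (y(W, o) = -7*1/11 - 17*1/5 = -7/11 - 17/5 = -222/55)
(1449 + y(21, I))**2 = (1449 - 222/55)**2 = (79473/55)**2 = 6315957729/3025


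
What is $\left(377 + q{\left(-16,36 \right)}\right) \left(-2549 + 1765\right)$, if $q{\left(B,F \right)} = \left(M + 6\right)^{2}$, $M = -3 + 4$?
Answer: $-333984$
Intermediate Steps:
$M = 1$
$q{\left(B,F \right)} = 49$ ($q{\left(B,F \right)} = \left(1 + 6\right)^{2} = 7^{2} = 49$)
$\left(377 + q{\left(-16,36 \right)}\right) \left(-2549 + 1765\right) = \left(377 + 49\right) \left(-2549 + 1765\right) = 426 \left(-784\right) = -333984$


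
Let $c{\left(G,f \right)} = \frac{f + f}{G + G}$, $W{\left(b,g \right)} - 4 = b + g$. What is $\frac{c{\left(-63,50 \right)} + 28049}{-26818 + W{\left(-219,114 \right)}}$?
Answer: $- \frac{1767037}{1695897} \approx -1.0419$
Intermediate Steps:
$W{\left(b,g \right)} = 4 + b + g$ ($W{\left(b,g \right)} = 4 + \left(b + g\right) = 4 + b + g$)
$c{\left(G,f \right)} = \frac{f}{G}$ ($c{\left(G,f \right)} = \frac{2 f}{2 G} = 2 f \frac{1}{2 G} = \frac{f}{G}$)
$\frac{c{\left(-63,50 \right)} + 28049}{-26818 + W{\left(-219,114 \right)}} = \frac{\frac{50}{-63} + 28049}{-26818 + \left(4 - 219 + 114\right)} = \frac{50 \left(- \frac{1}{63}\right) + 28049}{-26818 - 101} = \frac{- \frac{50}{63} + 28049}{-26919} = \frac{1767037}{63} \left(- \frac{1}{26919}\right) = - \frac{1767037}{1695897}$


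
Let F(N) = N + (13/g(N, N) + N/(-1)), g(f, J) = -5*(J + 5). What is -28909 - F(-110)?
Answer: -15177238/525 ≈ -28909.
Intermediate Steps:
g(f, J) = -25 - 5*J (g(f, J) = -5*(5 + J) = -25 - 5*J)
F(N) = 13/(-25 - 5*N) (F(N) = N + (13/(-25 - 5*N) + N/(-1)) = N + (13/(-25 - 5*N) + N*(-1)) = N + (13/(-25 - 5*N) - N) = N + (-N + 13/(-25 - 5*N)) = 13/(-25 - 5*N))
-28909 - F(-110) = -28909 - (-13)/(25 + 5*(-110)) = -28909 - (-13)/(25 - 550) = -28909 - (-13)/(-525) = -28909 - (-13)*(-1)/525 = -28909 - 1*13/525 = -28909 - 13/525 = -15177238/525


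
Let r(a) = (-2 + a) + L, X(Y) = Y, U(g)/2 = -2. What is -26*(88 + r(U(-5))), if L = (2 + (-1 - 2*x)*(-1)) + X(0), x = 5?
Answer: -2470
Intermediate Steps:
U(g) = -4 (U(g) = 2*(-2) = -4)
L = 13 (L = (2 + (-1 - 2*5)*(-1)) + 0 = (2 + (-1 - 10)*(-1)) + 0 = (2 - 11*(-1)) + 0 = (2 + 11) + 0 = 13 + 0 = 13)
r(a) = 11 + a (r(a) = (-2 + a) + 13 = 11 + a)
-26*(88 + r(U(-5))) = -26*(88 + (11 - 4)) = -26*(88 + 7) = -26*95 = -2470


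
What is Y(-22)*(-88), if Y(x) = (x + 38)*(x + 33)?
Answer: -15488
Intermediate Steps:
Y(x) = (33 + x)*(38 + x) (Y(x) = (38 + x)*(33 + x) = (33 + x)*(38 + x))
Y(-22)*(-88) = (1254 + (-22)² + 71*(-22))*(-88) = (1254 + 484 - 1562)*(-88) = 176*(-88) = -15488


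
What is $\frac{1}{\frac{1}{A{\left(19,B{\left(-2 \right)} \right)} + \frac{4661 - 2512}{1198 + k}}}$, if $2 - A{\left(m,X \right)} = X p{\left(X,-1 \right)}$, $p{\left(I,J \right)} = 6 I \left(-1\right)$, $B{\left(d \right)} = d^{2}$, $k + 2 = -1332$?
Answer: $\frac{11179}{136} \approx 82.198$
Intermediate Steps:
$k = -1334$ ($k = -2 - 1332 = -1334$)
$p{\left(I,J \right)} = - 6 I$
$A{\left(m,X \right)} = 2 + 6 X^{2}$ ($A{\left(m,X \right)} = 2 - X \left(- 6 X\right) = 2 - - 6 X^{2} = 2 + 6 X^{2}$)
$\frac{1}{\frac{1}{A{\left(19,B{\left(-2 \right)} \right)} + \frac{4661 - 2512}{1198 + k}}} = \frac{1}{\frac{1}{\left(2 + 6 \left(\left(-2\right)^{2}\right)^{2}\right) + \frac{4661 - 2512}{1198 - 1334}}} = \frac{1}{\frac{1}{\left(2 + 6 \cdot 4^{2}\right) + \frac{2149}{-136}}} = \frac{1}{\frac{1}{\left(2 + 6 \cdot 16\right) + 2149 \left(- \frac{1}{136}\right)}} = \frac{1}{\frac{1}{\left(2 + 96\right) - \frac{2149}{136}}} = \frac{1}{\frac{1}{98 - \frac{2149}{136}}} = \frac{1}{\frac{1}{\frac{11179}{136}}} = \frac{1}{\frac{136}{11179}} = \frac{11179}{136}$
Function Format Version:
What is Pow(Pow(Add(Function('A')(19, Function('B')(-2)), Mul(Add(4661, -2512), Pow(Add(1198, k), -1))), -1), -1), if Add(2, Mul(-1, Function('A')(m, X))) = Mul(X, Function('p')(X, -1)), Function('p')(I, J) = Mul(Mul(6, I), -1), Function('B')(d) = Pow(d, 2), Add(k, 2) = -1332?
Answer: Rational(11179, 136) ≈ 82.198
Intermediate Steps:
k = -1334 (k = Add(-2, -1332) = -1334)
Function('p')(I, J) = Mul(-6, I)
Function('A')(m, X) = Add(2, Mul(6, Pow(X, 2))) (Function('A')(m, X) = Add(2, Mul(-1, Mul(X, Mul(-6, X)))) = Add(2, Mul(-1, Mul(-6, Pow(X, 2)))) = Add(2, Mul(6, Pow(X, 2))))
Pow(Pow(Add(Function('A')(19, Function('B')(-2)), Mul(Add(4661, -2512), Pow(Add(1198, k), -1))), -1), -1) = Pow(Pow(Add(Add(2, Mul(6, Pow(Pow(-2, 2), 2))), Mul(Add(4661, -2512), Pow(Add(1198, -1334), -1))), -1), -1) = Pow(Pow(Add(Add(2, Mul(6, Pow(4, 2))), Mul(2149, Pow(-136, -1))), -1), -1) = Pow(Pow(Add(Add(2, Mul(6, 16)), Mul(2149, Rational(-1, 136))), -1), -1) = Pow(Pow(Add(Add(2, 96), Rational(-2149, 136)), -1), -1) = Pow(Pow(Add(98, Rational(-2149, 136)), -1), -1) = Pow(Pow(Rational(11179, 136), -1), -1) = Pow(Rational(136, 11179), -1) = Rational(11179, 136)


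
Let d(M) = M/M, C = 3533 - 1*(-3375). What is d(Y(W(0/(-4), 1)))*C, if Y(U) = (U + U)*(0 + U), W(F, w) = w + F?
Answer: 6908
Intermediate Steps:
W(F, w) = F + w
Y(U) = 2*U**2 (Y(U) = (2*U)*U = 2*U**2)
C = 6908 (C = 3533 + 3375 = 6908)
d(M) = 1
d(Y(W(0/(-4), 1)))*C = 1*6908 = 6908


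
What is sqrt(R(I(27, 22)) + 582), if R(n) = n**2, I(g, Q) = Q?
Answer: sqrt(1066) ≈ 32.650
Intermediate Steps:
sqrt(R(I(27, 22)) + 582) = sqrt(22**2 + 582) = sqrt(484 + 582) = sqrt(1066)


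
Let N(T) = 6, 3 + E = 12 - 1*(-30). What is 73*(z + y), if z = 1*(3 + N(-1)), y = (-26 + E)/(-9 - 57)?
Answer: 42413/66 ≈ 642.62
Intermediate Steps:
E = 39 (E = -3 + (12 - 1*(-30)) = -3 + (12 + 30) = -3 + 42 = 39)
y = -13/66 (y = (-26 + 39)/(-9 - 57) = 13/(-66) = 13*(-1/66) = -13/66 ≈ -0.19697)
z = 9 (z = 1*(3 + 6) = 1*9 = 9)
73*(z + y) = 73*(9 - 13/66) = 73*(581/66) = 42413/66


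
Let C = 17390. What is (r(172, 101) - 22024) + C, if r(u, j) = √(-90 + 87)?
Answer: -4634 + I*√3 ≈ -4634.0 + 1.732*I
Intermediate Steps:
r(u, j) = I*√3 (r(u, j) = √(-3) = I*√3)
(r(172, 101) - 22024) + C = (I*√3 - 22024) + 17390 = (-22024 + I*√3) + 17390 = -4634 + I*√3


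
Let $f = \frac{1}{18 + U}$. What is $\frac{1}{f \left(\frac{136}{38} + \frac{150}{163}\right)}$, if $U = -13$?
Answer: $\frac{15485}{13934} \approx 1.1113$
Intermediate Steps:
$f = \frac{1}{5}$ ($f = \frac{1}{18 - 13} = \frac{1}{5} \approx 0.2$)
$\frac{1}{f \left(\frac{136}{38} + \frac{150}{163}\right)} = \frac{1}{\frac{1}{5} \left(\frac{136}{38} + \frac{150}{163}\right)} = \frac{1}{\frac{1}{5} \left(136 \cdot \frac{1}{38} + 150 \cdot \frac{1}{163}\right)} = \frac{1}{\frac{1}{5} \left(\frac{68}{19} + \frac{150}{163}\right)} = \frac{1}{\frac{1}{5} \cdot \frac{13934}{3097}} = \frac{1}{\frac{13934}{15485}} = \frac{15485}{13934}$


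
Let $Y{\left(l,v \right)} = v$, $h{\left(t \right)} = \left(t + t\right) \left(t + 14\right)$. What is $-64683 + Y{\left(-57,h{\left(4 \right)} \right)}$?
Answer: $-64539$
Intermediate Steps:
$h{\left(t \right)} = 2 t \left(14 + t\right)$
$-64683 + Y{\left(-57,h{\left(4 \right)} \right)} = -64683 + 2 \cdot 4 \left(14 + 4\right) = -64683 + 2 \cdot 4 \cdot 18 = -64683 + 144 = -64539$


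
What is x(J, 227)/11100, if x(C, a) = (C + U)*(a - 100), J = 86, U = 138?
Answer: 7112/2775 ≈ 2.5629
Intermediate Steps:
x(C, a) = (-100 + a)*(138 + C) (x(C, a) = (C + 138)*(a - 100) = (138 + C)*(-100 + a) = (-100 + a)*(138 + C))
x(J, 227)/11100 = (-13800 - 100*86 + 138*227 + 86*227)/11100 = (-13800 - 8600 + 31326 + 19522)*(1/11100) = 28448*(1/11100) = 7112/2775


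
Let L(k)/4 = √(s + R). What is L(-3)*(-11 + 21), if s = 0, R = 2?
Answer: 40*√2 ≈ 56.569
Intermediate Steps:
L(k) = 4*√2 (L(k) = 4*√(0 + 2) = 4*√2)
L(-3)*(-11 + 21) = (4*√2)*(-11 + 21) = (4*√2)*10 = 40*√2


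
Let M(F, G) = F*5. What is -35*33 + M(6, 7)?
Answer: -1125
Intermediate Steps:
M(F, G) = 5*F
-35*33 + M(6, 7) = -35*33 + 5*6 = -1155 + 30 = -1125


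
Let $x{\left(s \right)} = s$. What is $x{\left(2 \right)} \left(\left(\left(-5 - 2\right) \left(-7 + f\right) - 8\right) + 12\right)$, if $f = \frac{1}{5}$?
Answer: $\frac{516}{5} \approx 103.2$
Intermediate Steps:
$f = \frac{1}{5} \approx 0.2$
$x{\left(2 \right)} \left(\left(\left(-5 - 2\right) \left(-7 + f\right) - 8\right) + 12\right) = 2 \left(\left(\left(-5 - 2\right) \left(-7 + \frac{1}{5}\right) - 8\right) + 12\right) = 2 \left(\left(\left(-7\right) \left(- \frac{34}{5}\right) - 8\right) + 12\right) = 2 \left(\left(\frac{238}{5} - 8\right) + 12\right) = 2 \left(\frac{198}{5} + 12\right) = 2 \cdot \frac{258}{5} = \frac{516}{5}$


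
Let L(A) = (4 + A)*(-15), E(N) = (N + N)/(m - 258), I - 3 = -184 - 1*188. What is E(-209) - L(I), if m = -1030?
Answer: -3525691/644 ≈ -5474.7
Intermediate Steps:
I = -369 (I = 3 + (-184 - 1*188) = 3 + (-184 - 188) = 3 - 372 = -369)
E(N) = -N/644 (E(N) = (N + N)/(-1030 - 258) = (2*N)/(-1288) = (2*N)*(-1/1288) = -N/644)
L(A) = -60 - 15*A
E(-209) - L(I) = -1/644*(-209) - (-60 - 15*(-369)) = 209/644 - (-60 + 5535) = 209/644 - 1*5475 = 209/644 - 5475 = -3525691/644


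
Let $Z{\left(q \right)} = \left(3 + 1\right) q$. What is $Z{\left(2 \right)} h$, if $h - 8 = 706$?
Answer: $5712$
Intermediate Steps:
$h = 714$ ($h = 8 + 706 = 714$)
$Z{\left(q \right)} = 4 q$
$Z{\left(2 \right)} h = 4 \cdot 2 \cdot 714 = 8 \cdot 714 = 5712$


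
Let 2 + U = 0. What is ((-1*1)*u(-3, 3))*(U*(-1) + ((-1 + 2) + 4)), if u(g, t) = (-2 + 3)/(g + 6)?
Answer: -7/3 ≈ -2.3333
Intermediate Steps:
U = -2 (U = -2 + 0 = -2)
u(g, t) = 1/(6 + g)
((-1*1)*u(-3, 3))*(U*(-1) + ((-1 + 2) + 4)) = ((-1*1)/(6 - 3))*(-2*(-1) + ((-1 + 2) + 4)) = (-1/3)*(2 + (1 + 4)) = (-1*⅓)*(2 + 5) = -⅓*7 = -7/3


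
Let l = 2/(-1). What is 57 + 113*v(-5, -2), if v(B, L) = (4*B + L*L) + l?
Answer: -1977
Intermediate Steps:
l = -2 (l = 2*(-1) = -2)
v(B, L) = -2 + L² + 4*B (v(B, L) = (4*B + L*L) - 2 = (4*B + L²) - 2 = (L² + 4*B) - 2 = -2 + L² + 4*B)
57 + 113*v(-5, -2) = 57 + 113*(-2 + (-2)² + 4*(-5)) = 57 + 113*(-2 + 4 - 20) = 57 + 113*(-18) = 57 - 2034 = -1977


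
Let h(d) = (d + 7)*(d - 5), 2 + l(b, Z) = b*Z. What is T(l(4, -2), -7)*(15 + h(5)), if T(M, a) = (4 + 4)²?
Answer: 960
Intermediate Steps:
l(b, Z) = -2 + Z*b (l(b, Z) = -2 + b*Z = -2 + Z*b)
h(d) = (-5 + d)*(7 + d) (h(d) = (7 + d)*(-5 + d) = (-5 + d)*(7 + d))
T(M, a) = 64 (T(M, a) = 8² = 64)
T(l(4, -2), -7)*(15 + h(5)) = 64*(15 + (-35 + 5² + 2*5)) = 64*(15 + (-35 + 25 + 10)) = 64*(15 + 0) = 64*15 = 960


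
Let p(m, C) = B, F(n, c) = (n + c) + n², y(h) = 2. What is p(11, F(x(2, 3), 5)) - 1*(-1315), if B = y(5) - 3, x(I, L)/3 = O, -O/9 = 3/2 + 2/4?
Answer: 1314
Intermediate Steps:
O = -18 (O = -9*(3/2 + 2/4) = -9*(3*(½) + 2*(¼)) = -9*(3/2 + ½) = -9*2 = -18)
x(I, L) = -54 (x(I, L) = 3*(-18) = -54)
F(n, c) = c + n + n² (F(n, c) = (c + n) + n² = c + n + n²)
B = -1 (B = 2 - 3 = -1)
p(m, C) = -1
p(11, F(x(2, 3), 5)) - 1*(-1315) = -1 - 1*(-1315) = -1 + 1315 = 1314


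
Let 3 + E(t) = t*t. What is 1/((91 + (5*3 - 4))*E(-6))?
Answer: 1/3366 ≈ 0.00029709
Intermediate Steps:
E(t) = -3 + t² (E(t) = -3 + t*t = -3 + t²)
1/((91 + (5*3 - 4))*E(-6)) = 1/((91 + (5*3 - 4))*(-3 + (-6)²)) = 1/((91 + (15 - 4))*(-3 + 36)) = 1/((91 + 11)*33) = 1/(102*33) = 1/3366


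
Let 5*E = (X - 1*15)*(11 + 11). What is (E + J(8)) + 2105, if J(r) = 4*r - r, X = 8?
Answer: 10491/5 ≈ 2098.2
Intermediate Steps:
J(r) = 3*r
E = -154/5 (E = ((8 - 1*15)*(11 + 11))/5 = ((8 - 15)*22)/5 = (-7*22)/5 = (⅕)*(-154) = -154/5 ≈ -30.800)
(E + J(8)) + 2105 = (-154/5 + 3*8) + 2105 = (-154/5 + 24) + 2105 = -34/5 + 2105 = 10491/5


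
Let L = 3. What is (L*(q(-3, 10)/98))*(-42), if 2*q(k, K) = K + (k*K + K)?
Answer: 45/7 ≈ 6.4286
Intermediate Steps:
q(k, K) = K + K*k/2 (q(k, K) = (K + (k*K + K))/2 = (K + (K*k + K))/2 = (K + (K + K*k))/2 = (2*K + K*k)/2 = K + K*k/2)
(L*(q(-3, 10)/98))*(-42) = (3*(((½)*10*(2 - 3))/98))*(-42) = (3*(((½)*10*(-1))*(1/98)))*(-42) = (3*(-5*1/98))*(-42) = (3*(-5/98))*(-42) = -15/98*(-42) = 45/7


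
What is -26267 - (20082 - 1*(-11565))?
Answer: -57914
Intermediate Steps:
-26267 - (20082 - 1*(-11565)) = -26267 - (20082 + 11565) = -26267 - 1*31647 = -26267 - 31647 = -57914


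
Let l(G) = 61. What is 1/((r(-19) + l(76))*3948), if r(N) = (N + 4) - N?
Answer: 1/256620 ≈ 3.8968e-6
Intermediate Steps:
r(N) = 4 (r(N) = (4 + N) - N = 4)
1/((r(-19) + l(76))*3948) = 1/((4 + 61)*3948) = (1/3948)/65 = (1/65)*(1/3948) = 1/256620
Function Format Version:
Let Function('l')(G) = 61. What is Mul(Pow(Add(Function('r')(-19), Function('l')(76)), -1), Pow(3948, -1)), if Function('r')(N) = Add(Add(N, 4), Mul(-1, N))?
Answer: Rational(1, 256620) ≈ 3.8968e-6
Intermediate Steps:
Function('r')(N) = 4 (Function('r')(N) = Add(Add(4, N), Mul(-1, N)) = 4)
Mul(Pow(Add(Function('r')(-19), Function('l')(76)), -1), Pow(3948, -1)) = Mul(Pow(Add(4, 61), -1), Pow(3948, -1)) = Mul(Pow(65, -1), Rational(1, 3948)) = Mul(Rational(1, 65), Rational(1, 3948)) = Rational(1, 256620)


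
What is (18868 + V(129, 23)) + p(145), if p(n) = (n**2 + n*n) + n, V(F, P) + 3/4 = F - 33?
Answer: 244633/4 ≈ 61158.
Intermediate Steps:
V(F, P) = -135/4 + F (V(F, P) = -3/4 + (F - 33) = -3/4 + (-33 + F) = -135/4 + F)
p(n) = n + 2*n**2 (p(n) = (n**2 + n**2) + n = 2*n**2 + n = n + 2*n**2)
(18868 + V(129, 23)) + p(145) = (18868 + (-135/4 + 129)) + 145*(1 + 2*145) = (18868 + 381/4) + 145*(1 + 290) = 75853/4 + 145*291 = 75853/4 + 42195 = 244633/4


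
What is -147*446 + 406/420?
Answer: -1966831/30 ≈ -65561.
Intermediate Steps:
-147*446 + 406/420 = -65562 + 406*(1/420) = -65562 + 29/30 = -1966831/30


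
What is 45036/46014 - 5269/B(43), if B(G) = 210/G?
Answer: -1735966063/1610490 ≈ -1077.9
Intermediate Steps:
45036/46014 - 5269/B(43) = 45036/46014 - 5269/(210/43) = 45036*(1/46014) - 5269/(210*(1/43)) = 7506/7669 - 5269/210/43 = 7506/7669 - 5269*43/210 = 7506/7669 - 226567/210 = -1735966063/1610490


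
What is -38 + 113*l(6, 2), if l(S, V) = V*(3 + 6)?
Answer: 1996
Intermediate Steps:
l(S, V) = 9*V (l(S, V) = V*9 = 9*V)
-38 + 113*l(6, 2) = -38 + 113*(9*2) = -38 + 113*18 = -38 + 2034 = 1996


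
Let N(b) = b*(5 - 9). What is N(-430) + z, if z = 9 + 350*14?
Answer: 6629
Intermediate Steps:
N(b) = -4*b (N(b) = b*(-4) = -4*b)
z = 4909 (z = 9 + 4900 = 4909)
N(-430) + z = -4*(-430) + 4909 = 1720 + 4909 = 6629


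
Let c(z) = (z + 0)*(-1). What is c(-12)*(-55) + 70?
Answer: -590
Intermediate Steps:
c(z) = -z (c(z) = z*(-1) = -z)
c(-12)*(-55) + 70 = -1*(-12)*(-55) + 70 = 12*(-55) + 70 = -660 + 70 = -590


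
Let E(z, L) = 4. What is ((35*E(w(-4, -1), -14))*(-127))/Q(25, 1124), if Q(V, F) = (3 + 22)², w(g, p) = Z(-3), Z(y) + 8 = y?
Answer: -3556/125 ≈ -28.448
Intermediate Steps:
Z(y) = -8 + y
w(g, p) = -11 (w(g, p) = -8 - 3 = -11)
Q(V, F) = 625 (Q(V, F) = 25² = 625)
((35*E(w(-4, -1), -14))*(-127))/Q(25, 1124) = ((35*4)*(-127))/625 = (140*(-127))*(1/625) = -17780*1/625 = -3556/125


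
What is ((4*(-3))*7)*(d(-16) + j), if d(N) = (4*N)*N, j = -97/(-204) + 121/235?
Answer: -343966273/3995 ≈ -86099.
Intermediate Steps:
j = 47479/47940 (j = -97*(-1/204) + 121*(1/235) = 97/204 + 121/235 = 47479/47940 ≈ 0.99038)
d(N) = 4*N**2
((4*(-3))*7)*(d(-16) + j) = ((4*(-3))*7)*(4*(-16)**2 + 47479/47940) = (-12*7)*(4*256 + 47479/47940) = -84*(1024 + 47479/47940) = -84*49138039/47940 = -343966273/3995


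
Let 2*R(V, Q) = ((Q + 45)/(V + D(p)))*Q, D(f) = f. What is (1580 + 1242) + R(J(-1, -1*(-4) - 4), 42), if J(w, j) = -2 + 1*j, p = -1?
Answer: 2213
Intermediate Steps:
J(w, j) = -2 + j
R(V, Q) = Q*(45 + Q)/(2*(-1 + V)) (R(V, Q) = (((Q + 45)/(V - 1))*Q)/2 = (((45 + Q)/(-1 + V))*Q)/2 = (Q*(45 + Q)/(-1 + V))/2 = Q*(45 + Q)/(2*(-1 + V)))
(1580 + 1242) + R(J(-1, -1*(-4) - 4), 42) = (1580 + 1242) + (½)*42*(45 + 42)/(-1 + (-2 + (-1*(-4) - 4))) = 2822 + (½)*42*87/(-1 + (-2 + (4 - 4))) = 2822 + (½)*42*87/(-1 + (-2 + 0)) = 2822 + (½)*42*87/(-1 - 2) = 2822 + (½)*42*87/(-3) = 2822 + (½)*42*(-⅓)*87 = 2822 - 609 = 2213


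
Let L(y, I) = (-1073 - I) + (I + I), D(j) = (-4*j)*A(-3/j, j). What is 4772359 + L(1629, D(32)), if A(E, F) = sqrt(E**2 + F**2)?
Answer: 4771286 - 4*sqrt(1048585) ≈ 4.7672e+6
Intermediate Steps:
D(j) = -4*j*sqrt(j**2 + 9/j**2) (D(j) = (-4*j)*sqrt((-3/j)**2 + j**2) = (-4*j)*sqrt(9/j**2 + j**2) = (-4*j)*sqrt(j**2 + 9/j**2) = -4*j*sqrt(j**2 + 9/j**2))
L(y, I) = -1073 + I (L(y, I) = (-1073 - I) + 2*I = -1073 + I)
4772359 + L(1629, D(32)) = 4772359 + (-1073 - 4*32*sqrt((9 + 32**4)/32**2)) = 4772359 + (-1073 - 4*32*sqrt((9 + 1048576)/1024)) = 4772359 + (-1073 - 4*32*sqrt((1/1024)*1048585)) = 4772359 + (-1073 - 4*32*sqrt(1048585/1024)) = 4772359 + (-1073 - 4*32*sqrt(1048585)/32) = 4772359 + (-1073 - 4*sqrt(1048585)) = 4771286 - 4*sqrt(1048585)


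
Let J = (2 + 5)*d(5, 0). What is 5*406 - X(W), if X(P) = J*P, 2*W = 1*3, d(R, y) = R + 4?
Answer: 3871/2 ≈ 1935.5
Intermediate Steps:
d(R, y) = 4 + R
W = 3/2 (W = (1*3)/2 = (½)*3 = 3/2 ≈ 1.5000)
J = 63 (J = (2 + 5)*(4 + 5) = 7*9 = 63)
X(P) = 63*P
5*406 - X(W) = 5*406 - 63*3/2 = 2030 - 1*189/2 = 2030 - 189/2 = 3871/2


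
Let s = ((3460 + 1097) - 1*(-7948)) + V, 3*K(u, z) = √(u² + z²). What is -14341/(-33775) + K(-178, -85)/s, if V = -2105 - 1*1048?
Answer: 14341/33775 + √38909/28056 ≈ 0.43163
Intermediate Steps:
V = -3153 (V = -2105 - 1048 = -3153)
K(u, z) = √(u² + z²)/3
s = 9352 (s = ((3460 + 1097) - 1*(-7948)) - 3153 = (4557 + 7948) - 3153 = 12505 - 3153 = 9352)
-14341/(-33775) + K(-178, -85)/s = -14341/(-33775) + (√((-178)² + (-85)²)/3)/9352 = -14341*(-1/33775) + (√(31684 + 7225)/3)*(1/9352) = 14341/33775 + (√38909/3)*(1/9352) = 14341/33775 + √38909/28056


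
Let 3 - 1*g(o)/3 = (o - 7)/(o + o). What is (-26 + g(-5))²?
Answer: 10609/25 ≈ 424.36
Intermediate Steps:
g(o) = 9 - 3*(-7 + o)/(2*o) (g(o) = 9 - 3*(o - 7)/(o + o) = 9 - 3*(-7 + o)/(2*o))
(-26 + g(-5))² = (-26 + (3/2)*(7 + 5*(-5))/(-5))² = (-26 + (3/2)*(-⅕)*(7 - 25))² = (-26 + (3/2)*(-⅕)*(-18))² = (-26 + 27/5)² = (-103/5)² = 10609/25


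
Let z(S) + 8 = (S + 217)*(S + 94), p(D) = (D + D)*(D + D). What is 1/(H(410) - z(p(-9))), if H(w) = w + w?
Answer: -1/225310 ≈ -4.4383e-6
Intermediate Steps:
H(w) = 2*w
p(D) = 4*D² (p(D) = (2*D)*(2*D) = 4*D²)
z(S) = -8 + (94 + S)*(217 + S) (z(S) = -8 + (S + 217)*(S + 94) = -8 + (217 + S)*(94 + S) = -8 + (94 + S)*(217 + S))
1/(H(410) - z(p(-9))) = 1/(2*410 - (20390 + (4*(-9)²)² + 311*(4*(-9)²))) = 1/(820 - (20390 + (4*81)² + 311*(4*81))) = 1/(820 - (20390 + 324² + 311*324)) = 1/(820 - (20390 + 104976 + 100764)) = 1/(820 - 1*226130) = 1/(820 - 226130) = 1/(-225310) = -1/225310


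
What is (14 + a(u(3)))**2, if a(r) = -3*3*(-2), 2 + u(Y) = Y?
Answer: 1024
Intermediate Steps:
u(Y) = -2 + Y
a(r) = 18 (a(r) = -9*(-2) = 18)
(14 + a(u(3)))**2 = (14 + 18)**2 = 32**2 = 1024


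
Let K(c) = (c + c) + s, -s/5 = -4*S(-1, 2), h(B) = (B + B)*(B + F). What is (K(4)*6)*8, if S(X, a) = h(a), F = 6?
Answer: 31104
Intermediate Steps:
h(B) = 2*B*(6 + B) (h(B) = (B + B)*(B + 6) = (2*B)*(6 + B) = 2*B*(6 + B))
S(X, a) = 2*a*(6 + a)
s = 640 (s = -(-20)*2*2*(6 + 2) = -(-20)*2*2*8 = -(-20)*32 = -5*(-128) = 640)
K(c) = 640 + 2*c (K(c) = (c + c) + 640 = 2*c + 640 = 640 + 2*c)
(K(4)*6)*8 = ((640 + 2*4)*6)*8 = ((640 + 8)*6)*8 = (648*6)*8 = 3888*8 = 31104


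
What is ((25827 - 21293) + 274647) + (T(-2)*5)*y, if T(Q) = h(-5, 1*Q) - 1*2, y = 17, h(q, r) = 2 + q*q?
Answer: 281306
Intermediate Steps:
h(q, r) = 2 + q**2
T(Q) = 25 (T(Q) = (2 + (-5)**2) - 1*2 = (2 + 25) - 2 = 27 - 2 = 25)
((25827 - 21293) + 274647) + (T(-2)*5)*y = ((25827 - 21293) + 274647) + (25*5)*17 = (4534 + 274647) + 125*17 = 279181 + 2125 = 281306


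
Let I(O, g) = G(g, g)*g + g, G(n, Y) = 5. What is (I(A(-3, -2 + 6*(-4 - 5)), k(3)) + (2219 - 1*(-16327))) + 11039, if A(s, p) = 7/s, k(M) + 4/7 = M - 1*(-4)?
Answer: 207365/7 ≈ 29624.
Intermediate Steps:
k(M) = 24/7 + M (k(M) = -4/7 + (M - 1*(-4)) = -4/7 + (M + 4) = -4/7 + (4 + M) = 24/7 + M)
I(O, g) = 6*g (I(O, g) = 5*g + g = 6*g)
(I(A(-3, -2 + 6*(-4 - 5)), k(3)) + (2219 - 1*(-16327))) + 11039 = (6*(24/7 + 3) + (2219 - 1*(-16327))) + 11039 = (6*(45/7) + (2219 + 16327)) + 11039 = (270/7 + 18546) + 11039 = 130092/7 + 11039 = 207365/7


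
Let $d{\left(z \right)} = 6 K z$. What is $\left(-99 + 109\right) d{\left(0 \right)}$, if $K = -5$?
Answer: $0$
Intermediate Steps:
$d{\left(z \right)} = - 30 z$ ($d{\left(z \right)} = 6 \left(-5\right) z = - 30 z$)
$\left(-99 + 109\right) d{\left(0 \right)} = \left(-99 + 109\right) \left(\left(-30\right) 0\right) = 10 \cdot 0 = 0$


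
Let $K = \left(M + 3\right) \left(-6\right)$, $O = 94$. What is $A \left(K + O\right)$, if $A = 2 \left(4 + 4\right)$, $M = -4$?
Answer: $1600$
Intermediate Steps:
$A = 16$ ($A = 2 \cdot 8 = 16$)
$K = 6$ ($K = \left(-4 + 3\right) \left(-6\right) = \left(-1\right) \left(-6\right) = 6$)
$A \left(K + O\right) = 16 \left(6 + 94\right) = 16 \cdot 100 = 1600$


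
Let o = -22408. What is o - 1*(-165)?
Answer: -22243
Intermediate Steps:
o - 1*(-165) = -22408 - 1*(-165) = -22408 + 165 = -22243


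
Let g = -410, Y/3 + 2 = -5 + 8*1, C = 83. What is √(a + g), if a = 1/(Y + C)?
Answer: I*√3032274/86 ≈ 20.248*I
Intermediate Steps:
Y = 3 (Y = -6 + 3*(-5 + 8*1) = -6 + 3*(-5 + 8) = -6 + 3*3 = -6 + 9 = 3)
a = 1/86 (a = 1/(3 + 83) = 1/86 ≈ 0.011628)
√(a + g) = √(1/86 - 410) = √(-35259/86) = I*√3032274/86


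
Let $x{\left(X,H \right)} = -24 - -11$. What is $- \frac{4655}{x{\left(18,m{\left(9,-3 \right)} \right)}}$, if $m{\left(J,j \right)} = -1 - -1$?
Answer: $\frac{4655}{13} \approx 358.08$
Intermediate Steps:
$m{\left(J,j \right)} = 0$ ($m{\left(J,j \right)} = -1 + 1 = 0$)
$x{\left(X,H \right)} = -13$ ($x{\left(X,H \right)} = -24 + 11 = -13$)
$- \frac{4655}{x{\left(18,m{\left(9,-3 \right)} \right)}} = - \frac{4655}{-13} = \left(-4655\right) \left(- \frac{1}{13}\right) = \frac{4655}{13}$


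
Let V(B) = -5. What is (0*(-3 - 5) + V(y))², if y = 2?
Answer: 25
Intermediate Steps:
(0*(-3 - 5) + V(y))² = (0*(-3 - 5) - 5)² = (0*(-8) - 5)² = (0 - 5)² = (-5)² = 25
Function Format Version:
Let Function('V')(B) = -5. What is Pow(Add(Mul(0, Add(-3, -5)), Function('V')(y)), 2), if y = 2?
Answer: 25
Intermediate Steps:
Pow(Add(Mul(0, Add(-3, -5)), Function('V')(y)), 2) = Pow(Add(Mul(0, Add(-3, -5)), -5), 2) = Pow(Add(Mul(0, -8), -5), 2) = Pow(Add(0, -5), 2) = Pow(-5, 2) = 25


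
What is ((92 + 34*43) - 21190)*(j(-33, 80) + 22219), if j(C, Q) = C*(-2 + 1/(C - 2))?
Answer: -15316237088/35 ≈ -4.3761e+8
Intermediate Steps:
j(C, Q) = C*(-2 + 1/(-2 + C))
((92 + 34*43) - 21190)*(j(-33, 80) + 22219) = ((92 + 34*43) - 21190)*(-33*(5 - 2*(-33))/(-2 - 33) + 22219) = ((92 + 1462) - 21190)*(-33*(5 + 66)/(-35) + 22219) = (1554 - 21190)*(-33*(-1/35)*71 + 22219) = -19636*(2343/35 + 22219) = -19636*780008/35 = -15316237088/35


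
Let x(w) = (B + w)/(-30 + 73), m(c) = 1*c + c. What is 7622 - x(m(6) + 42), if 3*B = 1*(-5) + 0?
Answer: 983081/129 ≈ 7620.8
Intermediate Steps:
m(c) = 2*c (m(c) = c + c = 2*c)
B = -5/3 (B = (1*(-5) + 0)/3 = (-5 + 0)/3 = (⅓)*(-5) = -5/3 ≈ -1.6667)
x(w) = -5/129 + w/43 (x(w) = (-5/3 + w)/(-30 + 73) = (-5/3 + w)/43 = (-5/3 + w)*(1/43) = -5/129 + w/43)
7622 - x(m(6) + 42) = 7622 - (-5/129 + (2*6 + 42)/43) = 7622 - (-5/129 + (12 + 42)/43) = 7622 - (-5/129 + (1/43)*54) = 7622 - (-5/129 + 54/43) = 7622 - 1*157/129 = 7622 - 157/129 = 983081/129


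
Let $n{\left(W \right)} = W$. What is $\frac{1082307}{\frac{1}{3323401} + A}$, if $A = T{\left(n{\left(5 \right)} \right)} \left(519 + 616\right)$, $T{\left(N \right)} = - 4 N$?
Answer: $- \frac{3596940166107}{75441202699} \approx -47.679$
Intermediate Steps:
$A = -22700$ ($A = \left(-4\right) 5 \left(519 + 616\right) = \left(-20\right) 1135 = -22700$)
$\frac{1082307}{\frac{1}{3323401} + A} = \frac{1082307}{\frac{1}{3323401} - 22700} = \frac{1082307}{- \frac{75441202699}{3323401}} = 1082307 \left(- \frac{3323401}{75441202699}\right) = - \frac{3596940166107}{75441202699}$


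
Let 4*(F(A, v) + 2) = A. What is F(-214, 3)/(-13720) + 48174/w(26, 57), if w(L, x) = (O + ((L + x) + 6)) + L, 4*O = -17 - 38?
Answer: 352508213/740880 ≈ 475.80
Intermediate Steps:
O = -55/4 (O = (-17 - 38)/4 = (¼)*(-55) = -55/4 ≈ -13.750)
F(A, v) = -2 + A/4
w(L, x) = -31/4 + x + 2*L (w(L, x) = (-55/4 + ((L + x) + 6)) + L = (-55/4 + (6 + L + x)) + L = (-31/4 + L + x) + L = -31/4 + x + 2*L)
F(-214, 3)/(-13720) + 48174/w(26, 57) = (-2 + (¼)*(-214))/(-13720) + 48174/(-31/4 + 57 + 2*26) = (-2 - 107/2)*(-1/13720) + 48174/(-31/4 + 57 + 52) = -111/2*(-1/13720) + 48174/(405/4) = 111/27440 + 48174*(4/405) = 111/27440 + 64232/135 = 352508213/740880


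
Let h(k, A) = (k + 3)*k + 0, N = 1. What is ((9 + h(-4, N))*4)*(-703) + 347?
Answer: -36209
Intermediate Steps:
h(k, A) = k*(3 + k) (h(k, A) = (3 + k)*k + 0 = k*(3 + k) + 0 = k*(3 + k))
((9 + h(-4, N))*4)*(-703) + 347 = ((9 - 4*(3 - 4))*4)*(-703) + 347 = ((9 - 4*(-1))*4)*(-703) + 347 = ((9 + 4)*4)*(-703) + 347 = (13*4)*(-703) + 347 = 52*(-703) + 347 = -36556 + 347 = -36209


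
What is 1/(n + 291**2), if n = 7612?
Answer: 1/92293 ≈ 1.0835e-5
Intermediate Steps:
1/(n + 291**2) = 1/(7612 + 291**2) = 1/(7612 + 84681) = 1/92293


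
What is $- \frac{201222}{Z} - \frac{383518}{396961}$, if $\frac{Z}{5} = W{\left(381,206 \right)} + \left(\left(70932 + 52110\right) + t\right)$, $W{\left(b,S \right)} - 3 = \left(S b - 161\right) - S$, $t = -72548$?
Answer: $- \frac{54418340297}{42546279980} \approx -1.279$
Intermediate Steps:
$W{\left(b,S \right)} = -158 - S + S b$ ($W{\left(b,S \right)} = 3 - \left(161 + S - S b\right) = -158 - S + S b$)
$Z = 643080$ ($Z = 5 \left(\left(-158 - 206 + 206 \cdot 381\right) + \left(\left(70932 + 52110\right) - 72548\right)\right) = 5 \left(\left(-158 - 206 + 78486\right) + \left(123042 - 72548\right)\right) = 5 \left(78122 + 50494\right) = 5 \cdot 128616 = 643080$)
$- \frac{201222}{Z} - \frac{383518}{396961} = - \frac{201222}{643080} - \frac{383518}{396961} = \left(-201222\right) \frac{1}{643080} - \frac{383518}{396961} = - \frac{33537}{107180} - \frac{383518}{396961} = - \frac{54418340297}{42546279980}$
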